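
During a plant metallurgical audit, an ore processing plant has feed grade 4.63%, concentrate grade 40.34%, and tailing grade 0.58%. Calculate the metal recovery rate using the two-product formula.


Using the two-product formula:
R = 100 * c * (f - t) / (f * (c - t))
Numerator = 100 * 40.34 * (4.63 - 0.58)
= 100 * 40.34 * 4.05
= 16337.7
Denominator = 4.63 * (40.34 - 0.58)
= 4.63 * 39.76
= 184.0888
R = 16337.7 / 184.0888
= 88.749%

88.749%


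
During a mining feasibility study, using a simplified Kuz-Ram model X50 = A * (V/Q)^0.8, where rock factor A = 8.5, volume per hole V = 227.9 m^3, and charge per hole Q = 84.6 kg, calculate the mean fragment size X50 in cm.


18.781 cm

Compute V/Q:
V/Q = 227.9 / 84.6 = 2.693853428
Raise to the power 0.8:
(V/Q)^0.8 = 2.693853428^0.8 = 2.209526271
Multiply by A:
X50 = 8.5 * 2.209526271
= 18.781 cm


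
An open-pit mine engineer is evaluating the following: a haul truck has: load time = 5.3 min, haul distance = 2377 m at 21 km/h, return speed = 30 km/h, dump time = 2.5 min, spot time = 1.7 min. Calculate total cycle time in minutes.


Convert haul speed to m/min: 21 * 1000/60 = 350 m/min
Haul time = 2377 / 350 = 6.791428571 min
Convert return speed to m/min: 30 * 1000/60 = 500 m/min
Return time = 2377 / 500 = 4.754 min
Total cycle time:
= 5.3 + 6.791428571 + 2.5 + 4.754 + 1.7
= 21.0454 min

21.0454 min


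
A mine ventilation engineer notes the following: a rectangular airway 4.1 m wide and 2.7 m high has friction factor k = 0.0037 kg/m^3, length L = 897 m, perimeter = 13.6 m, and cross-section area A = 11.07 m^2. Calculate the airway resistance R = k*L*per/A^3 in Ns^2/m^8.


Compute the numerator:
k * L * per = 0.0037 * 897 * 13.6
= 45.13704
Compute the denominator:
A^3 = 11.07^3 = 1356.572043
Resistance:
R = 45.13704 / 1356.572043
= 0.0333 Ns^2/m^8

0.0333 Ns^2/m^8


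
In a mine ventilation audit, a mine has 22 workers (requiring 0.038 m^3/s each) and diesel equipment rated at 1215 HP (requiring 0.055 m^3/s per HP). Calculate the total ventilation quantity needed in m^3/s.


Airflow for workers:
Q_people = 22 * 0.038 = 0.836 m^3/s
Airflow for diesel equipment:
Q_diesel = 1215 * 0.055 = 66.825 m^3/s
Total ventilation:
Q_total = 0.836 + 66.825
= 67.661 m^3/s

67.661 m^3/s


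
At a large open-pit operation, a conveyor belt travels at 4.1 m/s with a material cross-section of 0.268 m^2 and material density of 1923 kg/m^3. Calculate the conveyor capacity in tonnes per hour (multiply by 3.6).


Volumetric flow = speed * area
= 4.1 * 0.268 = 1.0988 m^3/s
Mass flow = volumetric * density
= 1.0988 * 1923 = 2112.9924 kg/s
Convert to t/h: multiply by 3.6
Capacity = 2112.9924 * 3.6
= 7606.7726 t/h

7606.7726 t/h


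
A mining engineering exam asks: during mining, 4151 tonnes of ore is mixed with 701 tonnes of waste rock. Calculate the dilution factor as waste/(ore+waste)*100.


14.4477%

Total material = ore + waste
= 4151 + 701 = 4852 tonnes
Dilution = waste / total * 100
= 701 / 4852 * 100
= 0.1444765045 * 100
= 14.4477%


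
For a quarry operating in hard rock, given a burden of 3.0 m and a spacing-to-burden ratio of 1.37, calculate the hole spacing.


Spacing = burden * ratio
= 3.0 * 1.37
= 4.11 m

4.11 m


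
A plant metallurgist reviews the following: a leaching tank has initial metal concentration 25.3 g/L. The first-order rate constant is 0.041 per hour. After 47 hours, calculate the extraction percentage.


85.4416%

Compute the exponent:
-k * t = -0.041 * 47 = -1.927
Remaining concentration:
C = 25.3 * exp(-1.927)
= 25.3 * 0.1455842969
= 3.683282712 g/L
Extracted = 25.3 - 3.683282712 = 21.61671729 g/L
Extraction % = 21.61671729 / 25.3 * 100
= 85.4416%


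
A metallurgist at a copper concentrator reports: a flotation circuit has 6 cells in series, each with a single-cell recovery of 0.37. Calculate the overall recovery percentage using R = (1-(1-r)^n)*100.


93.7476%

Complement of single-cell recovery:
1 - r = 1 - 0.37 = 0.63
Raise to power n:
(1 - r)^6 = 0.63^6 = 0.06252350221
Overall recovery:
R = (1 - 0.06252350221) * 100
= 93.7476%


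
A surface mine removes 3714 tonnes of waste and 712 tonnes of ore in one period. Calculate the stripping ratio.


Stripping ratio = waste tonnage / ore tonnage
= 3714 / 712
= 5.2163

5.2163


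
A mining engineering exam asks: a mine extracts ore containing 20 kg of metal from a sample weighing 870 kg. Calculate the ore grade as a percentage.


2.2989%

Ore grade = (metal mass / ore mass) * 100
= (20 / 870) * 100
= 0.02298850575 * 100
= 2.2989%


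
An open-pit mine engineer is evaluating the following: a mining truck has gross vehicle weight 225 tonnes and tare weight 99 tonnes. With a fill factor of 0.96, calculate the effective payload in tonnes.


120.96 tonnes

Maximum payload = gross - tare
= 225 - 99 = 126 tonnes
Effective payload = max payload * fill factor
= 126 * 0.96
= 120.96 tonnes


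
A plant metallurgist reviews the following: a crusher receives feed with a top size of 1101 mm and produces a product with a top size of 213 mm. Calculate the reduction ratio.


5.169

Reduction ratio = feed size / product size
= 1101 / 213
= 5.169


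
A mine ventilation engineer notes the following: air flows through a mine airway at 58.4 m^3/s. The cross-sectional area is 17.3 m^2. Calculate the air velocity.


Velocity = flow rate / cross-sectional area
= 58.4 / 17.3
= 3.3757 m/s

3.3757 m/s


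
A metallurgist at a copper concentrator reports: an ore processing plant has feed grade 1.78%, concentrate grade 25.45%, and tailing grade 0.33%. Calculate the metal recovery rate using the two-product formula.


Using the two-product formula:
R = 100 * c * (f - t) / (f * (c - t))
Numerator = 100 * 25.45 * (1.78 - 0.33)
= 100 * 25.45 * 1.45
= 3690.25
Denominator = 1.78 * (25.45 - 0.33)
= 1.78 * 25.12
= 44.7136
R = 3690.25 / 44.7136
= 82.5308%

82.5308%


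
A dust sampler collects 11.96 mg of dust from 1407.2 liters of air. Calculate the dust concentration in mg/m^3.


Convert liters to m^3: 1 m^3 = 1000 L
Concentration = mass / volume * 1000
= 11.96 / 1407.2 * 1000
= 0.008499147243 * 1000
= 8.4991 mg/m^3

8.4991 mg/m^3


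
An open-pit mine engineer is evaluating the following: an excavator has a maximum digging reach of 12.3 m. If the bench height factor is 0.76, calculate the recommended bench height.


9.348 m

Bench height = reach * factor
= 12.3 * 0.76
= 9.348 m


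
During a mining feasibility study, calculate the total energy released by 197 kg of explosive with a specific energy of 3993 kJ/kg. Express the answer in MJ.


786.621 MJ

Energy = mass * specific_energy / 1000
= 197 * 3993 / 1000
= 786621 / 1000
= 786.621 MJ


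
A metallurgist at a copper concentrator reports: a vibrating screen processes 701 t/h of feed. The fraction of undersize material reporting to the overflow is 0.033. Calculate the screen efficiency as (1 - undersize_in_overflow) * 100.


96.7%

Screen efficiency = (1 - fraction of undersize in overflow) * 100
= (1 - 0.033) * 100
= 0.967 * 100
= 96.7%


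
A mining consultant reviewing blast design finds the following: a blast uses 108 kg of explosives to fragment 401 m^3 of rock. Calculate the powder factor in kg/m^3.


Powder factor = explosive mass / rock volume
= 108 / 401
= 0.2693 kg/m^3

0.2693 kg/m^3


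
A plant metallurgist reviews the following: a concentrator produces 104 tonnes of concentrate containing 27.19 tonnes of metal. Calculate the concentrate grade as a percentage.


26.1442%

Grade = (metal in concentrate / concentrate mass) * 100
= (27.19 / 104) * 100
= 0.2614423077 * 100
= 26.1442%


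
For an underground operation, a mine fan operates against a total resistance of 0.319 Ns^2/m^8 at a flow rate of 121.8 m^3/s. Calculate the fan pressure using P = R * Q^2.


4732.4416 Pa

Compute Q^2:
Q^2 = 121.8^2 = 14835.24
Compute pressure:
P = R * Q^2 = 0.319 * 14835.24
= 4732.4416 Pa


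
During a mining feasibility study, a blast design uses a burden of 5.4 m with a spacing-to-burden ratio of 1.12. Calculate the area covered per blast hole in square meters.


32.6592 m^2

First, find the spacing:
Spacing = burden * ratio = 5.4 * 1.12
= 6.048 m
Then, calculate the area:
Area = burden * spacing = 5.4 * 6.048
= 32.6592 m^2


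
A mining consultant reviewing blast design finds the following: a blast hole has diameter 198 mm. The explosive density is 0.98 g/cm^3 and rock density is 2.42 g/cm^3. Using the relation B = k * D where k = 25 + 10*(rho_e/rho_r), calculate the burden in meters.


5.7518 m

First, compute k:
rho_e / rho_r = 0.98 / 2.42 = 0.4049586777
k = 25 + 10 * 0.4049586777 = 29.04958678
Then, compute burden:
B = k * D / 1000 = 29.04958678 * 198 / 1000
= 5751.818182 / 1000
= 5.7518 m


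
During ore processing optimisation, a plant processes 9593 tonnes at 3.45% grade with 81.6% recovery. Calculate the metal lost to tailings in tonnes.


Total metal in feed:
= 9593 * 3.45 / 100 = 330.9585 tonnes
Metal recovered:
= 330.9585 * 81.6 / 100 = 270.062136 tonnes
Metal lost to tailings:
= 330.9585 - 270.062136
= 60.8964 tonnes

60.8964 tonnes


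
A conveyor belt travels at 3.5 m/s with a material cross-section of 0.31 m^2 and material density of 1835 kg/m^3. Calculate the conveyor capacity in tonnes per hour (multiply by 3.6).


Volumetric flow = speed * area
= 3.5 * 0.31 = 1.085 m^3/s
Mass flow = volumetric * density
= 1.085 * 1835 = 1990.975 kg/s
Convert to t/h: multiply by 3.6
Capacity = 1990.975 * 3.6
= 7167.51 t/h

7167.51 t/h


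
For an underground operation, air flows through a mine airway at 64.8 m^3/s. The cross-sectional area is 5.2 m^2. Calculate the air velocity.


Velocity = flow rate / cross-sectional area
= 64.8 / 5.2
= 12.4615 m/s

12.4615 m/s


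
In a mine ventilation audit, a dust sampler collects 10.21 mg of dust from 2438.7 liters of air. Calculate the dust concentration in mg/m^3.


Convert liters to m^3: 1 m^3 = 1000 L
Concentration = mass / volume * 1000
= 10.21 / 2438.7 * 1000
= 0.004186656825 * 1000
= 4.1867 mg/m^3

4.1867 mg/m^3


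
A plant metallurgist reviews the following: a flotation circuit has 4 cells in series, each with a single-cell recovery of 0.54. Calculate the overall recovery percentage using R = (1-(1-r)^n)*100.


95.5225%

Complement of single-cell recovery:
1 - r = 1 - 0.54 = 0.46
Raise to power n:
(1 - r)^4 = 0.46^4 = 0.04477456
Overall recovery:
R = (1 - 0.04477456) * 100
= 95.5225%


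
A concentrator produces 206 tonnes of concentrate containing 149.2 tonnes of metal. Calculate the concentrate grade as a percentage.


72.4272%

Grade = (metal in concentrate / concentrate mass) * 100
= (149.2 / 206) * 100
= 0.7242718447 * 100
= 72.4272%


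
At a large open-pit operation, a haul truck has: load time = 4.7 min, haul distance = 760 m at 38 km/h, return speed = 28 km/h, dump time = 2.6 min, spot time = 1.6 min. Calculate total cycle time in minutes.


11.7286 min

Convert haul speed to m/min: 38 * 1000/60 = 633.3333333 m/min
Haul time = 760 / 633.3333333 = 1.2 min
Convert return speed to m/min: 28 * 1000/60 = 466.6666667 m/min
Return time = 760 / 466.6666667 = 1.628571429 min
Total cycle time:
= 4.7 + 1.2 + 2.6 + 1.628571429 + 1.6
= 11.7286 min


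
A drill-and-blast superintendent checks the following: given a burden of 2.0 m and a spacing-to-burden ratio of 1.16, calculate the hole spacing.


Spacing = burden * ratio
= 2.0 * 1.16
= 2.32 m

2.32 m


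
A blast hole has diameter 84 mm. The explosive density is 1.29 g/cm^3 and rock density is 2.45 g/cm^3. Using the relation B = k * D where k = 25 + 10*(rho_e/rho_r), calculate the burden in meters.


2.5423 m

First, compute k:
rho_e / rho_r = 1.29 / 2.45 = 0.5265306122
k = 25 + 10 * 0.5265306122 = 30.26530612
Then, compute burden:
B = k * D / 1000 = 30.26530612 * 84 / 1000
= 2542.285714 / 1000
= 2.5423 m


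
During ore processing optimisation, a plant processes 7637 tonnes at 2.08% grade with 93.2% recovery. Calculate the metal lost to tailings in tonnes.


10.8018 tonnes

Total metal in feed:
= 7637 * 2.08 / 100 = 158.8496 tonnes
Metal recovered:
= 158.8496 * 93.2 / 100 = 148.0478272 tonnes
Metal lost to tailings:
= 158.8496 - 148.0478272
= 10.8018 tonnes


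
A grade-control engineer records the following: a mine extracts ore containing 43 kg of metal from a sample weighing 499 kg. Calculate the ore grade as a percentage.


Ore grade = (metal mass / ore mass) * 100
= (43 / 499) * 100
= 0.08617234469 * 100
= 8.6172%

8.6172%


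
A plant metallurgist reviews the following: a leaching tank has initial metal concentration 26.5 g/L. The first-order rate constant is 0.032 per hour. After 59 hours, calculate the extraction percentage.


Compute the exponent:
-k * t = -0.032 * 59 = -1.888
Remaining concentration:
C = 26.5 * exp(-1.888)
= 26.5 * 0.1513742548
= 4.011417752 g/L
Extracted = 26.5 - 4.011417752 = 22.48858225 g/L
Extraction % = 22.48858225 / 26.5 * 100
= 84.8626%

84.8626%


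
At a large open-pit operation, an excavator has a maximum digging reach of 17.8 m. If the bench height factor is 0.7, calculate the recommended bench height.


12.46 m

Bench height = reach * factor
= 17.8 * 0.7
= 12.46 m


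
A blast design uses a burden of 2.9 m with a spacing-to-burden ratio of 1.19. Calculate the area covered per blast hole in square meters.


10.0079 m^2

First, find the spacing:
Spacing = burden * ratio = 2.9 * 1.19
= 3.451 m
Then, calculate the area:
Area = burden * spacing = 2.9 * 3.451
= 10.0079 m^2


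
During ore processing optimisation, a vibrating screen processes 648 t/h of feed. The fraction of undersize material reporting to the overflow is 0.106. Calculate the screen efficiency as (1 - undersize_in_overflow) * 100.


89.4%

Screen efficiency = (1 - fraction of undersize in overflow) * 100
= (1 - 0.106) * 100
= 0.894 * 100
= 89.4%


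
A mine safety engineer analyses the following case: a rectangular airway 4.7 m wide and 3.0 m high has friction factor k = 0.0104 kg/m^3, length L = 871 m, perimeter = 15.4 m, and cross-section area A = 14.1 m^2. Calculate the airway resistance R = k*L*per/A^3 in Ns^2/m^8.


Compute the numerator:
k * L * per = 0.0104 * 871 * 15.4
= 139.49936
Compute the denominator:
A^3 = 14.1^3 = 2803.221
Resistance:
R = 139.49936 / 2803.221
= 0.0498 Ns^2/m^8

0.0498 Ns^2/m^8


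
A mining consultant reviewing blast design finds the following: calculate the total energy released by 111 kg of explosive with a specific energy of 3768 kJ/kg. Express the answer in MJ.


418.248 MJ

Energy = mass * specific_energy / 1000
= 111 * 3768 / 1000
= 418248 / 1000
= 418.248 MJ


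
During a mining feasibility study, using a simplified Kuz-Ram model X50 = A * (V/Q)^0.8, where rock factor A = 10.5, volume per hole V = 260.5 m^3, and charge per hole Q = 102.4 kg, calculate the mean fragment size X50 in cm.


22.1613 cm

Compute V/Q:
V/Q = 260.5 / 102.4 = 2.543945312
Raise to the power 0.8:
(V/Q)^0.8 = 2.543945312^0.8 = 2.110601375
Multiply by A:
X50 = 10.5 * 2.110601375
= 22.1613 cm


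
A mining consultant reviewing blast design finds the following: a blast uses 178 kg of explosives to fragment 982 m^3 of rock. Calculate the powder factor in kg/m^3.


0.1813 kg/m^3

Powder factor = explosive mass / rock volume
= 178 / 982
= 0.1813 kg/m^3


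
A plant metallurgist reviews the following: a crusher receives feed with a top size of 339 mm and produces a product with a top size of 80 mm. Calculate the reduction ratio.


Reduction ratio = feed size / product size
= 339 / 80
= 4.2375

4.2375


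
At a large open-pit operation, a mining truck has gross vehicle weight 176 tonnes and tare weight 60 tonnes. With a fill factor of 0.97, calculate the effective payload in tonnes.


112.52 tonnes

Maximum payload = gross - tare
= 176 - 60 = 116 tonnes
Effective payload = max payload * fill factor
= 116 * 0.97
= 112.52 tonnes


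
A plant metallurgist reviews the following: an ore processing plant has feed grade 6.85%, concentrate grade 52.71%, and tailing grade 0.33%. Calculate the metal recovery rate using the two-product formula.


95.7821%

Using the two-product formula:
R = 100 * c * (f - t) / (f * (c - t))
Numerator = 100 * 52.71 * (6.85 - 0.33)
= 100 * 52.71 * 6.52
= 34366.92
Denominator = 6.85 * (52.71 - 0.33)
= 6.85 * 52.38
= 358.803
R = 34366.92 / 358.803
= 95.7821%


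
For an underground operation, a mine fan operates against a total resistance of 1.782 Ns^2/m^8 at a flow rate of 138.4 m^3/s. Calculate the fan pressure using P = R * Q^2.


34133.4259 Pa

Compute Q^2:
Q^2 = 138.4^2 = 19154.56
Compute pressure:
P = R * Q^2 = 1.782 * 19154.56
= 34133.4259 Pa


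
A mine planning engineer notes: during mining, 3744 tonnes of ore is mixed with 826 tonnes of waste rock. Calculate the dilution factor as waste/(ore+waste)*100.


Total material = ore + waste
= 3744 + 826 = 4570 tonnes
Dilution = waste / total * 100
= 826 / 4570 * 100
= 0.1807439825 * 100
= 18.0744%

18.0744%


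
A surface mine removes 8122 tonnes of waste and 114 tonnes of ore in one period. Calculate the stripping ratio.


71.2456

Stripping ratio = waste tonnage / ore tonnage
= 8122 / 114
= 71.2456


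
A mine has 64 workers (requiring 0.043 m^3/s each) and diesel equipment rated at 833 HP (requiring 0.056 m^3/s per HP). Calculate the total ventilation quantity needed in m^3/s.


49.4 m^3/s

Airflow for workers:
Q_people = 64 * 0.043 = 2.752 m^3/s
Airflow for diesel equipment:
Q_diesel = 833 * 0.056 = 46.648 m^3/s
Total ventilation:
Q_total = 2.752 + 46.648
= 49.4 m^3/s


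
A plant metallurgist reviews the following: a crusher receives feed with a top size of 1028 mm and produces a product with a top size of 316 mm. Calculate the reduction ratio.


3.2532

Reduction ratio = feed size / product size
= 1028 / 316
= 3.2532


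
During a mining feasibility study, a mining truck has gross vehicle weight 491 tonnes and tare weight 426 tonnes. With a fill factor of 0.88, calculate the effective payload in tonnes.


57.2 tonnes

Maximum payload = gross - tare
= 491 - 426 = 65 tonnes
Effective payload = max payload * fill factor
= 65 * 0.88
= 57.2 tonnes


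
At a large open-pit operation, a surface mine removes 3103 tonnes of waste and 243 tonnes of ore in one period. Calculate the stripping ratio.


Stripping ratio = waste tonnage / ore tonnage
= 3103 / 243
= 12.7695

12.7695


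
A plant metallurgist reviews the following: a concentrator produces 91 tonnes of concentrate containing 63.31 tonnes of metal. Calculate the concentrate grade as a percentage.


69.5714%

Grade = (metal in concentrate / concentrate mass) * 100
= (63.31 / 91) * 100
= 0.6957142857 * 100
= 69.5714%


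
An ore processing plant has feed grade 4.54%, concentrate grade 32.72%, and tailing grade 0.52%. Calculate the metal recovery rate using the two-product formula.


Using the two-product formula:
R = 100 * c * (f - t) / (f * (c - t))
Numerator = 100 * 32.72 * (4.54 - 0.52)
= 100 * 32.72 * 4.02
= 13153.44
Denominator = 4.54 * (32.72 - 0.52)
= 4.54 * 32.2
= 146.188
R = 13153.44 / 146.188
= 89.9762%

89.9762%


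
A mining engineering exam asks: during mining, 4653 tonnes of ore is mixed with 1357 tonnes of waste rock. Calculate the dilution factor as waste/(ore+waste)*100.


Total material = ore + waste
= 4653 + 1357 = 6010 tonnes
Dilution = waste / total * 100
= 1357 / 6010 * 100
= 0.2257903494 * 100
= 22.579%

22.579%


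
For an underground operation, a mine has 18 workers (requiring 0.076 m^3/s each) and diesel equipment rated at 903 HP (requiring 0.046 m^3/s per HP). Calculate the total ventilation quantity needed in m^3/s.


Airflow for workers:
Q_people = 18 * 0.076 = 1.368 m^3/s
Airflow for diesel equipment:
Q_diesel = 903 * 0.046 = 41.538 m^3/s
Total ventilation:
Q_total = 1.368 + 41.538
= 42.906 m^3/s

42.906 m^3/s


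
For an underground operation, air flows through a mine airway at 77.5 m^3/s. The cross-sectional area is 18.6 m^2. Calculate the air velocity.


Velocity = flow rate / cross-sectional area
= 77.5 / 18.6
= 4.1667 m/s

4.1667 m/s


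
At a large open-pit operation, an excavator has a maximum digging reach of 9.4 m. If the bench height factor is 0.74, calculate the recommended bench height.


Bench height = reach * factor
= 9.4 * 0.74
= 6.956 m

6.956 m


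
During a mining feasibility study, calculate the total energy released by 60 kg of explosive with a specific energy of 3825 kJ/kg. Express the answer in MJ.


Energy = mass * specific_energy / 1000
= 60 * 3825 / 1000
= 229500 / 1000
= 229.5 MJ

229.5 MJ


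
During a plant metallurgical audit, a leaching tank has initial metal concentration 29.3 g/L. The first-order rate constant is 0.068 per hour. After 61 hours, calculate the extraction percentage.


98.4204%

Compute the exponent:
-k * t = -0.068 * 61 = -4.148
Remaining concentration:
C = 29.3 * exp(-4.148)
= 29.3 * 0.01579597687
= 0.4628221222 g/L
Extracted = 29.3 - 0.4628221222 = 28.83717788 g/L
Extraction % = 28.83717788 / 29.3 * 100
= 98.4204%


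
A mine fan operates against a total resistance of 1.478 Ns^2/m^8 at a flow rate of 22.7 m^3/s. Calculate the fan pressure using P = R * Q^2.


761.5986 Pa

Compute Q^2:
Q^2 = 22.7^2 = 515.29
Compute pressure:
P = R * Q^2 = 1.478 * 515.29
= 761.5986 Pa


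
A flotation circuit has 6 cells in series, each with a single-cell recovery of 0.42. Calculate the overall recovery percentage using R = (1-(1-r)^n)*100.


Complement of single-cell recovery:
1 - r = 1 - 0.42 = 0.58
Raise to power n:
(1 - r)^6 = 0.58^6 = 0.03806869254
Overall recovery:
R = (1 - 0.03806869254) * 100
= 96.1931%

96.1931%


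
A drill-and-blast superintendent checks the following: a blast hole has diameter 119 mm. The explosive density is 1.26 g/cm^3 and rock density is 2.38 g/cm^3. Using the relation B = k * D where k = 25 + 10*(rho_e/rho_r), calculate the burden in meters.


First, compute k:
rho_e / rho_r = 1.26 / 2.38 = 0.5294117647
k = 25 + 10 * 0.5294117647 = 30.29411765
Then, compute burden:
B = k * D / 1000 = 30.29411765 * 119 / 1000
= 3605 / 1000
= 3.605 m

3.605 m


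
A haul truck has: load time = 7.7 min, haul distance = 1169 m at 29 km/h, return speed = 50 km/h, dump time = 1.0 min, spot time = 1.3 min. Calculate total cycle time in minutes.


Convert haul speed to m/min: 29 * 1000/60 = 483.3333333 m/min
Haul time = 1169 / 483.3333333 = 2.41862069 min
Convert return speed to m/min: 50 * 1000/60 = 833.3333333 m/min
Return time = 1169 / 833.3333333 = 1.4028 min
Total cycle time:
= 7.7 + 2.41862069 + 1.0 + 1.4028 + 1.3
= 13.8214 min

13.8214 min


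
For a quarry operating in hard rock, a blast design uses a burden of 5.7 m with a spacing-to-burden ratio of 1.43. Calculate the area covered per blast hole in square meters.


46.4607 m^2

First, find the spacing:
Spacing = burden * ratio = 5.7 * 1.43
= 8.151 m
Then, calculate the area:
Area = burden * spacing = 5.7 * 8.151
= 46.4607 m^2


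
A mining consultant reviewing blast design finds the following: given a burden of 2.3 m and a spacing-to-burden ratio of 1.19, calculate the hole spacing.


Spacing = burden * ratio
= 2.3 * 1.19
= 2.737 m

2.737 m


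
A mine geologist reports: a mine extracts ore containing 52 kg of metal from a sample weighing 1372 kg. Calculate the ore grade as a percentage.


Ore grade = (metal mass / ore mass) * 100
= (52 / 1372) * 100
= 0.03790087464 * 100
= 3.7901%

3.7901%


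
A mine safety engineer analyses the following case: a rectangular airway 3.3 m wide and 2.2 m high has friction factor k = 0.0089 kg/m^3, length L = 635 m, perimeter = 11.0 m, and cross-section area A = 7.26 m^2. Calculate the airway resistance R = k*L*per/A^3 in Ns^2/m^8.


0.1625 Ns^2/m^8

Compute the numerator:
k * L * per = 0.0089 * 635 * 11.0
= 62.1665
Compute the denominator:
A^3 = 7.26^3 = 382.657176
Resistance:
R = 62.1665 / 382.657176
= 0.1625 Ns^2/m^8


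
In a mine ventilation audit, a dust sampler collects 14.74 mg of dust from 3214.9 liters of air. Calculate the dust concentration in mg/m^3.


Convert liters to m^3: 1 m^3 = 1000 L
Concentration = mass / volume * 1000
= 14.74 / 3214.9 * 1000
= 0.004584901552 * 1000
= 4.5849 mg/m^3

4.5849 mg/m^3


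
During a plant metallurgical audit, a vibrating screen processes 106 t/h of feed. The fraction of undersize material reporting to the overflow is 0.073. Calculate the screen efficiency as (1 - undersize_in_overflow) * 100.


92.7%

Screen efficiency = (1 - fraction of undersize in overflow) * 100
= (1 - 0.073) * 100
= 0.927 * 100
= 92.7%


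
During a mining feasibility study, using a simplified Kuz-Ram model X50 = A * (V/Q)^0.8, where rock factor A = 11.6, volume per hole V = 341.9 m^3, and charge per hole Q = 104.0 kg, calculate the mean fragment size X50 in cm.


30.0573 cm

Compute V/Q:
V/Q = 341.9 / 104.0 = 3.2875
Raise to the power 0.8:
(V/Q)^0.8 = 3.2875^0.8 = 2.591150325
Multiply by A:
X50 = 11.6 * 2.591150325
= 30.0573 cm


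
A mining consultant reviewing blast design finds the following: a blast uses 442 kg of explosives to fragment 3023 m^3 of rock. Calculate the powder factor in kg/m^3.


0.1462 kg/m^3

Powder factor = explosive mass / rock volume
= 442 / 3023
= 0.1462 kg/m^3


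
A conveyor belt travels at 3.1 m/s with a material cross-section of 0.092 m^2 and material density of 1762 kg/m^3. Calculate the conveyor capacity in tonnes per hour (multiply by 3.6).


1809.0806 t/h

Volumetric flow = speed * area
= 3.1 * 0.092 = 0.2852 m^3/s
Mass flow = volumetric * density
= 0.2852 * 1762 = 502.5224 kg/s
Convert to t/h: multiply by 3.6
Capacity = 502.5224 * 3.6
= 1809.0806 t/h


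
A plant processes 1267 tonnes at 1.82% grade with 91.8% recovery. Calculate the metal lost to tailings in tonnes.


Total metal in feed:
= 1267 * 1.82 / 100 = 23.0594 tonnes
Metal recovered:
= 23.0594 * 91.8 / 100 = 21.1685292 tonnes
Metal lost to tailings:
= 23.0594 - 21.1685292
= 1.8909 tonnes

1.8909 tonnes


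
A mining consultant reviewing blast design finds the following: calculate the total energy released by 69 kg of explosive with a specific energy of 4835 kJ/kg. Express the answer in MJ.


Energy = mass * specific_energy / 1000
= 69 * 4835 / 1000
= 333615 / 1000
= 333.615 MJ

333.615 MJ


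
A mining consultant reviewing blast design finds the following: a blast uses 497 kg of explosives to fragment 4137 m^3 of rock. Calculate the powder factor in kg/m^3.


Powder factor = explosive mass / rock volume
= 497 / 4137
= 0.1201 kg/m^3

0.1201 kg/m^3


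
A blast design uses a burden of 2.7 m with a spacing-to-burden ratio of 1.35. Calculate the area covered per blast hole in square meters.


9.8415 m^2

First, find the spacing:
Spacing = burden * ratio = 2.7 * 1.35
= 3.645 m
Then, calculate the area:
Area = burden * spacing = 2.7 * 3.645
= 9.8415 m^2


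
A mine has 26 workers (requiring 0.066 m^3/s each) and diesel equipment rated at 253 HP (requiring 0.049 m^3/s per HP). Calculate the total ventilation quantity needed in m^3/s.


14.113 m^3/s

Airflow for workers:
Q_people = 26 * 0.066 = 1.716 m^3/s
Airflow for diesel equipment:
Q_diesel = 253 * 0.049 = 12.397 m^3/s
Total ventilation:
Q_total = 1.716 + 12.397
= 14.113 m^3/s


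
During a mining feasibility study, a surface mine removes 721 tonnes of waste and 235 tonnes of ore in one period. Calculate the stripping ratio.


3.0681

Stripping ratio = waste tonnage / ore tonnage
= 721 / 235
= 3.0681


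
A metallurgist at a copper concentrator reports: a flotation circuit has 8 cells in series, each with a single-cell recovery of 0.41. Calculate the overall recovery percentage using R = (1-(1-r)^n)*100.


Complement of single-cell recovery:
1 - r = 1 - 0.41 = 0.59
Raise to power n:
(1 - r)^8 = 0.59^8 = 0.01468304376
Overall recovery:
R = (1 - 0.01468304376) * 100
= 98.5317%

98.5317%


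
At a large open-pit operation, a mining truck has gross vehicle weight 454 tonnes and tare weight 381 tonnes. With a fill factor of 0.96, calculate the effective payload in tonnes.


70.08 tonnes

Maximum payload = gross - tare
= 454 - 381 = 73 tonnes
Effective payload = max payload * fill factor
= 73 * 0.96
= 70.08 tonnes


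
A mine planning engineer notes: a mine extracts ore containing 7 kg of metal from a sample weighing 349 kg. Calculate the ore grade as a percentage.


Ore grade = (metal mass / ore mass) * 100
= (7 / 349) * 100
= 0.02005730659 * 100
= 2.0057%

2.0057%


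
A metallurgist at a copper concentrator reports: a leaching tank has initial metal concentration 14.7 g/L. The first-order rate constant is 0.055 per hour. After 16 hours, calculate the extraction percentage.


Compute the exponent:
-k * t = -0.055 * 16 = -0.88
Remaining concentration:
C = 14.7 * exp(-0.88)
= 14.7 * 0.4147829117
= 6.097308802 g/L
Extracted = 14.7 - 6.097308802 = 8.602691198 g/L
Extraction % = 8.602691198 / 14.7 * 100
= 58.5217%

58.5217%


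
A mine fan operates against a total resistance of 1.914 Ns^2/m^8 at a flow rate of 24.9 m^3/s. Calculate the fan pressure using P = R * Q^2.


Compute Q^2:
Q^2 = 24.9^2 = 620.01
Compute pressure:
P = R * Q^2 = 1.914 * 620.01
= 1186.6991 Pa

1186.6991 Pa


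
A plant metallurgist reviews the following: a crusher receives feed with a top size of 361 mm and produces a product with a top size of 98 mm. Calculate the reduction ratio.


3.6837

Reduction ratio = feed size / product size
= 361 / 98
= 3.6837


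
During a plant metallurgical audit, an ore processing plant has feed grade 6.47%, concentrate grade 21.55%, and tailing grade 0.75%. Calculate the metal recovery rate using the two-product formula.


Using the two-product formula:
R = 100 * c * (f - t) / (f * (c - t))
Numerator = 100 * 21.55 * (6.47 - 0.75)
= 100 * 21.55 * 5.72
= 12326.6
Denominator = 6.47 * (21.55 - 0.75)
= 6.47 * 20.8
= 134.576
R = 12326.6 / 134.576
= 91.5958%

91.5958%


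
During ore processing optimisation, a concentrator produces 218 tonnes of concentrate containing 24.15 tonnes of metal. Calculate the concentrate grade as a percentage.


Grade = (metal in concentrate / concentrate mass) * 100
= (24.15 / 218) * 100
= 0.1107798165 * 100
= 11.078%

11.078%


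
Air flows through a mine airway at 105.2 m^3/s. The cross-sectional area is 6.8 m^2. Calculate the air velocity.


15.4706 m/s

Velocity = flow rate / cross-sectional area
= 105.2 / 6.8
= 15.4706 m/s


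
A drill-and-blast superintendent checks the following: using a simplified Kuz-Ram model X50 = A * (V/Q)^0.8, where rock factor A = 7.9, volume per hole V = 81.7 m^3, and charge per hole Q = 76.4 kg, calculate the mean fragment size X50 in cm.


Compute V/Q:
V/Q = 81.7 / 76.4 = 1.069371728
Raise to the power 0.8:
(V/Q)^0.8 = 1.069371728^0.8 = 1.05512268
Multiply by A:
X50 = 7.9 * 1.05512268
= 8.3355 cm

8.3355 cm


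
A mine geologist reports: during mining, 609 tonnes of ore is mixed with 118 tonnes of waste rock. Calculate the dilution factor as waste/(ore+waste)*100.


16.2311%

Total material = ore + waste
= 609 + 118 = 727 tonnes
Dilution = waste / total * 100
= 118 / 727 * 100
= 0.1623108666 * 100
= 16.2311%


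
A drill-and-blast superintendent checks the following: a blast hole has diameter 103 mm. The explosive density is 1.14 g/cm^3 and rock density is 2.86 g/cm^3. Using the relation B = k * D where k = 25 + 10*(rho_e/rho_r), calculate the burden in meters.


First, compute k:
rho_e / rho_r = 1.14 / 2.86 = 0.3986013986
k = 25 + 10 * 0.3986013986 = 28.98601399
Then, compute burden:
B = k * D / 1000 = 28.98601399 * 103 / 1000
= 2985.559441 / 1000
= 2.9856 m

2.9856 m


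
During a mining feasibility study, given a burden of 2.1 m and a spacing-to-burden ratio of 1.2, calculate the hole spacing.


Spacing = burden * ratio
= 2.1 * 1.2
= 2.52 m

2.52 m


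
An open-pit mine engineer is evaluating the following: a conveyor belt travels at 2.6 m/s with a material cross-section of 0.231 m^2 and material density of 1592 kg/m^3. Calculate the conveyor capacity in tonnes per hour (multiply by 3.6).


3442.1587 t/h

Volumetric flow = speed * area
= 2.6 * 0.231 = 0.6006 m^3/s
Mass flow = volumetric * density
= 0.6006 * 1592 = 956.1552 kg/s
Convert to t/h: multiply by 3.6
Capacity = 956.1552 * 3.6
= 3442.1587 t/h


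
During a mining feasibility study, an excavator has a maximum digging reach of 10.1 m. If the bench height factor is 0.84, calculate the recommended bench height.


Bench height = reach * factor
= 10.1 * 0.84
= 8.484 m

8.484 m


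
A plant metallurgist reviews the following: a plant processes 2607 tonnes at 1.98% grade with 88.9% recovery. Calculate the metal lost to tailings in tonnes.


Total metal in feed:
= 2607 * 1.98 / 100 = 51.6186 tonnes
Metal recovered:
= 51.6186 * 88.9 / 100 = 45.8889354 tonnes
Metal lost to tailings:
= 51.6186 - 45.8889354
= 5.7297 tonnes

5.7297 tonnes


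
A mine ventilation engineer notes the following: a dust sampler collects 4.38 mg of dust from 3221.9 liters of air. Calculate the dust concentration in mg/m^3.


Convert liters to m^3: 1 m^3 = 1000 L
Concentration = mass / volume * 1000
= 4.38 / 3221.9 * 1000
= 0.001359446289 * 1000
= 1.3594 mg/m^3

1.3594 mg/m^3


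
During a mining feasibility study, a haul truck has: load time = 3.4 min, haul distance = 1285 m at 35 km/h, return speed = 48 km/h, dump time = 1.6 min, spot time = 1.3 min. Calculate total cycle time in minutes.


Convert haul speed to m/min: 35 * 1000/60 = 583.3333333 m/min
Haul time = 1285 / 583.3333333 = 2.202857143 min
Convert return speed to m/min: 48 * 1000/60 = 800 m/min
Return time = 1285 / 800 = 1.60625 min
Total cycle time:
= 3.4 + 2.202857143 + 1.6 + 1.60625 + 1.3
= 10.1091 min

10.1091 min


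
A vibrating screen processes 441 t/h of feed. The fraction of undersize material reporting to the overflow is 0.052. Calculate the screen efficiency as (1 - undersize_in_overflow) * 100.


Screen efficiency = (1 - fraction of undersize in overflow) * 100
= (1 - 0.052) * 100
= 0.948 * 100
= 94.8%

94.8%


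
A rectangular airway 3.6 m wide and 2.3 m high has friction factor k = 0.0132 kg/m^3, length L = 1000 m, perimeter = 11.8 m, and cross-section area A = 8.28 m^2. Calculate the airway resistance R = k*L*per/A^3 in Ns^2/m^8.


0.2744 Ns^2/m^8

Compute the numerator:
k * L * per = 0.0132 * 1000 * 11.8
= 155.76
Compute the denominator:
A^3 = 8.28^3 = 567.663552
Resistance:
R = 155.76 / 567.663552
= 0.2744 Ns^2/m^8


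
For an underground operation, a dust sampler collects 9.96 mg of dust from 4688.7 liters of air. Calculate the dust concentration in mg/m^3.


2.1243 mg/m^3

Convert liters to m^3: 1 m^3 = 1000 L
Concentration = mass / volume * 1000
= 9.96 / 4688.7 * 1000
= 0.00212425619 * 1000
= 2.1243 mg/m^3


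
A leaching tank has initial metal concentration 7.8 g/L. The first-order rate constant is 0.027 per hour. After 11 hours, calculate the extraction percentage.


25.6956%

Compute the exponent:
-k * t = -0.027 * 11 = -0.297
Remaining concentration:
C = 7.8 * exp(-0.297)
= 7.8 * 0.7430440124
= 5.795743296 g/L
Extracted = 7.8 - 5.795743296 = 2.004256704 g/L
Extraction % = 2.004256704 / 7.8 * 100
= 25.6956%


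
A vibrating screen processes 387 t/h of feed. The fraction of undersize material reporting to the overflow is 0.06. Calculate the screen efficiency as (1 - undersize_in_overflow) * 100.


94.0%

Screen efficiency = (1 - fraction of undersize in overflow) * 100
= (1 - 0.06) * 100
= 0.94 * 100
= 94.0%


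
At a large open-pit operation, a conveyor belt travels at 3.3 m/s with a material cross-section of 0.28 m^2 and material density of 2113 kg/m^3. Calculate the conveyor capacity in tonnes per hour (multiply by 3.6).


7028.6832 t/h

Volumetric flow = speed * area
= 3.3 * 0.28 = 0.924 m^3/s
Mass flow = volumetric * density
= 0.924 * 2113 = 1952.412 kg/s
Convert to t/h: multiply by 3.6
Capacity = 1952.412 * 3.6
= 7028.6832 t/h


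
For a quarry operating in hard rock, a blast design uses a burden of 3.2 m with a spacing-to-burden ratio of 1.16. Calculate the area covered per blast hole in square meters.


First, find the spacing:
Spacing = burden * ratio = 3.2 * 1.16
= 3.712 m
Then, calculate the area:
Area = burden * spacing = 3.2 * 3.712
= 11.8784 m^2

11.8784 m^2


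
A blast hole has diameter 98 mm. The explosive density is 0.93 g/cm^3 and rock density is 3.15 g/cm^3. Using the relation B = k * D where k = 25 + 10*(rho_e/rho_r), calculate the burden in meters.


2.7393 m

First, compute k:
rho_e / rho_r = 0.93 / 3.15 = 0.2952380952
k = 25 + 10 * 0.2952380952 = 27.95238095
Then, compute burden:
B = k * D / 1000 = 27.95238095 * 98 / 1000
= 2739.333333 / 1000
= 2.7393 m


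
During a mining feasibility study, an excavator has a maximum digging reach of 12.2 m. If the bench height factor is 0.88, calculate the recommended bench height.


10.736 m

Bench height = reach * factor
= 12.2 * 0.88
= 10.736 m


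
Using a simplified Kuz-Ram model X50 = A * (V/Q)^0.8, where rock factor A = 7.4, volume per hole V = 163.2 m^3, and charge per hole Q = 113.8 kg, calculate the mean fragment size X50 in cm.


Compute V/Q:
V/Q = 163.2 / 113.8 = 1.434094903
Raise to the power 0.8:
(V/Q)^0.8 = 1.434094903^0.8 = 1.334327122
Multiply by A:
X50 = 7.4 * 1.334327122
= 9.874 cm

9.874 cm


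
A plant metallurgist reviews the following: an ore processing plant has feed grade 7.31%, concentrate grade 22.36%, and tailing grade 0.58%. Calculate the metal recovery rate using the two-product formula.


94.5174%

Using the two-product formula:
R = 100 * c * (f - t) / (f * (c - t))
Numerator = 100 * 22.36 * (7.31 - 0.58)
= 100 * 22.36 * 6.73
= 15048.28
Denominator = 7.31 * (22.36 - 0.58)
= 7.31 * 21.78
= 159.2118
R = 15048.28 / 159.2118
= 94.5174%


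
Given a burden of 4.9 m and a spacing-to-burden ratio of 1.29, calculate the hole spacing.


Spacing = burden * ratio
= 4.9 * 1.29
= 6.321 m

6.321 m


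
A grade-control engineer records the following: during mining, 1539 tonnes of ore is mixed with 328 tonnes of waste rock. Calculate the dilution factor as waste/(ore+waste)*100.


Total material = ore + waste
= 1539 + 328 = 1867 tonnes
Dilution = waste / total * 100
= 328 / 1867 * 100
= 0.1756829138 * 100
= 17.5683%

17.5683%


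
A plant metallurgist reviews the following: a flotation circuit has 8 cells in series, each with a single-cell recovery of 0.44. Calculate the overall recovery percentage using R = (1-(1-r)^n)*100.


Complement of single-cell recovery:
1 - r = 1 - 0.44 = 0.56
Raise to power n:
(1 - r)^8 = 0.56^8 = 0.009671731157
Overall recovery:
R = (1 - 0.009671731157) * 100
= 99.0328%

99.0328%


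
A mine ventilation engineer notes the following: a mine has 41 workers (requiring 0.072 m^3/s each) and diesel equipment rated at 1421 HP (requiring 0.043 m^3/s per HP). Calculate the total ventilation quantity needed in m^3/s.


Airflow for workers:
Q_people = 41 * 0.072 = 2.952 m^3/s
Airflow for diesel equipment:
Q_diesel = 1421 * 0.043 = 61.103 m^3/s
Total ventilation:
Q_total = 2.952 + 61.103
= 64.055 m^3/s

64.055 m^3/s


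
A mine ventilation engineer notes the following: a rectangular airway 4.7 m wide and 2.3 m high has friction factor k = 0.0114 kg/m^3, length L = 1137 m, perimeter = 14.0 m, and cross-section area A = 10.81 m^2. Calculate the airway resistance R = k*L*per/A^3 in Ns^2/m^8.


Compute the numerator:
k * L * per = 0.0114 * 1137 * 14.0
= 181.4652
Compute the denominator:
A^3 = 10.81^3 = 1263.214441
Resistance:
R = 181.4652 / 1263.214441
= 0.1437 Ns^2/m^8

0.1437 Ns^2/m^8


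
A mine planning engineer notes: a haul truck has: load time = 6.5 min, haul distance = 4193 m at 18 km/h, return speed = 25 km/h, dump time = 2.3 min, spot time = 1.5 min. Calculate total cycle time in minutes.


Convert haul speed to m/min: 18 * 1000/60 = 300 m/min
Haul time = 4193 / 300 = 13.97666667 min
Convert return speed to m/min: 25 * 1000/60 = 416.6666667 m/min
Return time = 4193 / 416.6666667 = 10.0632 min
Total cycle time:
= 6.5 + 13.97666667 + 2.3 + 10.0632 + 1.5
= 34.3399 min

34.3399 min
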